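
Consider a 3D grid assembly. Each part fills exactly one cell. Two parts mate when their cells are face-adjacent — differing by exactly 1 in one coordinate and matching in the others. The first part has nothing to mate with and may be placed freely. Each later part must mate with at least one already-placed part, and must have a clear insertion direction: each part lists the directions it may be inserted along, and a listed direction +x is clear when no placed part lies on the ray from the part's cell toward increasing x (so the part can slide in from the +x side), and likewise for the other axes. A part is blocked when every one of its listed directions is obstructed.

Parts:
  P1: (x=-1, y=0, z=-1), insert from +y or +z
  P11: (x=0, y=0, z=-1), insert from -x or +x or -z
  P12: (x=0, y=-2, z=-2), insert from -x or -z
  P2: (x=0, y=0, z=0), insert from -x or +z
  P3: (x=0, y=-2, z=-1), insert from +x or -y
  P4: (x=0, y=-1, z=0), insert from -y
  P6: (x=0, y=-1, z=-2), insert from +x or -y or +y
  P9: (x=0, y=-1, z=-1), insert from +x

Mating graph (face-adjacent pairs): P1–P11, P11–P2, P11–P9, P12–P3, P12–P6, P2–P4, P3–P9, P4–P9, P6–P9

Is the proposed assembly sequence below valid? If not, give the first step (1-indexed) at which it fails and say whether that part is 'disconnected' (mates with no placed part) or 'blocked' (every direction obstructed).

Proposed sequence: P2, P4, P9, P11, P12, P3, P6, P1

Invalid at step 5 (disconnected)

1. P2@(0, 0, 0) [-x clear] — {P2}
2. P4@(0, -1, 0) [-y clear] — {P2, P4}
3. P9@(0, -1, -1) [+x clear] — {P2, P4, P9}
4. P11@(0, 0, -1) [-x clear] — {P11, P2, P4, P9}
5. P12@(0, -2, -2) — no placed neighbour ⇒ disconnected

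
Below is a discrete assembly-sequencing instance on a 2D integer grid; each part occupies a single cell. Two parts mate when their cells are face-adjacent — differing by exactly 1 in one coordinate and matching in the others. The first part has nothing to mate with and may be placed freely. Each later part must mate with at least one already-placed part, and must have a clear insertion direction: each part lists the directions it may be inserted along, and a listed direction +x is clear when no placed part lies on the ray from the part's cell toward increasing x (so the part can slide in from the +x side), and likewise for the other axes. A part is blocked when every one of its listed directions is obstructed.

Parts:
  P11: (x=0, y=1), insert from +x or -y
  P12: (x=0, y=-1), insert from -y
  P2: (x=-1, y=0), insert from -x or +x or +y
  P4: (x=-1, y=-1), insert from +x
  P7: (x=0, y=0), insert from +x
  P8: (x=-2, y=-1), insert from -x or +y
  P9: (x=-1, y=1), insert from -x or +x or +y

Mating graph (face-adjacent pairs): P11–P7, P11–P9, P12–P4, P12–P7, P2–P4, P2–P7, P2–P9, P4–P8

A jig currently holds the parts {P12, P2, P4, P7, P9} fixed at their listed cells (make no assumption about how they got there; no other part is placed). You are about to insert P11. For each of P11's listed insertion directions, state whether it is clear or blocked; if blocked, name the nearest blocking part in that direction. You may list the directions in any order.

+x: clear; -y: blocked by P7

+x: ray from P11(0, 1) has no placed part ⇒ clear
-y: nearest on ray is P7@(0, 0) ⇒ blocked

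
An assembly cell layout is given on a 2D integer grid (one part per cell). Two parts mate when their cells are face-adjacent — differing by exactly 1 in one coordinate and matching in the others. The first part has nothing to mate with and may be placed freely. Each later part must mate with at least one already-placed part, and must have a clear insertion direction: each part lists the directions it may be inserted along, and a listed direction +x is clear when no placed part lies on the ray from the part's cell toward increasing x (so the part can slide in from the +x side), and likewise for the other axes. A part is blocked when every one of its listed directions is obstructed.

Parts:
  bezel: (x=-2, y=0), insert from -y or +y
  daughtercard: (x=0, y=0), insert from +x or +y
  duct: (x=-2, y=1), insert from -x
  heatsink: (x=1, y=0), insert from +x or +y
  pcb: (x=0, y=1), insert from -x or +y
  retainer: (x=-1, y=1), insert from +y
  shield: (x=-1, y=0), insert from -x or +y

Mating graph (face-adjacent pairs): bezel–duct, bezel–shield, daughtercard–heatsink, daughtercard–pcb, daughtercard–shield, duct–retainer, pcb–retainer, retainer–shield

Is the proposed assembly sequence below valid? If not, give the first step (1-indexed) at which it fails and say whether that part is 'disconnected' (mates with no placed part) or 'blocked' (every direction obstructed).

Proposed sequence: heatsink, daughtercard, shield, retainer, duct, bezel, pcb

Valid

1. heatsink@(1, 0) [+x clear] — {heatsink}
2. daughtercard@(0, 0) [+y clear] — {daughtercard, heatsink}
3. shield@(-1, 0) [-x clear] — {daughtercard, heatsink, shield}
4. retainer@(-1, 1) [+y clear] — {daughtercard, heatsink, retainer, shield}
5. duct@(-2, 1) [-x clear] — {daughtercard, duct, heatsink, retainer, shield}
6. bezel@(-2, 0) [-y clear] — {bezel, daughtercard, duct, heatsink, retainer, shield}
7. pcb@(0, 1) [+y clear] — {bezel, daughtercard, duct, heatsink, pcb, retainer, shield}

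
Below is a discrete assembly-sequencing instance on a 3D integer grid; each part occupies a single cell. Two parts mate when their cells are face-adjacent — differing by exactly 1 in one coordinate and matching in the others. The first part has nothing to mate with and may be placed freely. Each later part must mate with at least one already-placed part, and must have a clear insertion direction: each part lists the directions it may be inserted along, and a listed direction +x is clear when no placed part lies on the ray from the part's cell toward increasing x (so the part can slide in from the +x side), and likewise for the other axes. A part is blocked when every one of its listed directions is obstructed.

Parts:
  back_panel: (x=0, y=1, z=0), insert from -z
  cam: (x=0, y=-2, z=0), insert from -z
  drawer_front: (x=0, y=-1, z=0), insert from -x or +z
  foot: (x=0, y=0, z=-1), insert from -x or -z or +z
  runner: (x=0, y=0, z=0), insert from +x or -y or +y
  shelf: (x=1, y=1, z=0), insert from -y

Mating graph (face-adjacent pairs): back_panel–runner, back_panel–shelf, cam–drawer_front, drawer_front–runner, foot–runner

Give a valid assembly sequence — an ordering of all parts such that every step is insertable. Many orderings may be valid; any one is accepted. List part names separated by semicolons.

shelf; back_panel; runner; foot; drawer_front; cam

1. shelf@(1, 1, 0) [-y clear] — {shelf}
2. back_panel@(0, 1, 0) [-z clear] — {back_panel, shelf}
3. runner@(0, 0, 0) [+x clear] — {back_panel, runner, shelf}
4. foot@(0, 0, -1) [-x clear] — {back_panel, foot, runner, shelf}
5. drawer_front@(0, -1, 0) [-x clear] — {back_panel, drawer_front, foot, runner, shelf}
6. cam@(0, -2, 0) [-z clear] — {back_panel, cam, drawer_front, foot, runner, shelf}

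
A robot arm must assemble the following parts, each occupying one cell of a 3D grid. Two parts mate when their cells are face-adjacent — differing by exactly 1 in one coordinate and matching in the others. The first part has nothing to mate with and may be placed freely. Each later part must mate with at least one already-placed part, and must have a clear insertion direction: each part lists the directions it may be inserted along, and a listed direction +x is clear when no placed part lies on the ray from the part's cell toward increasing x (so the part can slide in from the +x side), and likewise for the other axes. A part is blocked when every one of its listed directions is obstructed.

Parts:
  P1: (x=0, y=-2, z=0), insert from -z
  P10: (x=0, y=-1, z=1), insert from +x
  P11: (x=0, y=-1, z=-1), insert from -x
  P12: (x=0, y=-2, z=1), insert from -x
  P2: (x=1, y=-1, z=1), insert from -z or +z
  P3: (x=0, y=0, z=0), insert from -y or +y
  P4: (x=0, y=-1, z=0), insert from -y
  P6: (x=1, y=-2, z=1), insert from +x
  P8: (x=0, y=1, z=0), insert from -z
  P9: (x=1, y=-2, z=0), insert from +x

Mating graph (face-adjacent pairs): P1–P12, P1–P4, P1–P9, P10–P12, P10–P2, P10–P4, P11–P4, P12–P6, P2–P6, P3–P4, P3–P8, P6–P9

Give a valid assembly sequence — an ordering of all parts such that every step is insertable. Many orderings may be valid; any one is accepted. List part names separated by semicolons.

P9; P6; P12; P10; P2; P4; P1; P3; P8; P11

1. P9@(1, -2, 0) [+x clear] — {P9}
2. P6@(1, -2, 1) [+x clear] — {P6, P9}
3. P12@(0, -2, 1) [-x clear] — {P12, P6, P9}
4. P10@(0, -1, 1) [+x clear] — {P10, P12, P6, P9}
5. P2@(1, -1, 1) [-z clear] — {P10, P12, P2, P6, P9}
6. P4@(0, -1, 0) [-y clear] — {P10, P12, P2, P4, P6, P9}
7. P1@(0, -2, 0) [-z clear] — {P1, P10, P12, P2, P4, P6, P9}
8. P3@(0, 0, 0) [+y clear] — {P1, P10, P12, P2, P3, P4, P6, P9}
9. P8@(0, 1, 0) [-z clear] — {P1, P10, P12, P2, P3, P4, P6, P8, P9}
10. P11@(0, -1, -1) [-x clear] — {P1, P10, P11, P12, P2, P3, P4, P6, P8, P9}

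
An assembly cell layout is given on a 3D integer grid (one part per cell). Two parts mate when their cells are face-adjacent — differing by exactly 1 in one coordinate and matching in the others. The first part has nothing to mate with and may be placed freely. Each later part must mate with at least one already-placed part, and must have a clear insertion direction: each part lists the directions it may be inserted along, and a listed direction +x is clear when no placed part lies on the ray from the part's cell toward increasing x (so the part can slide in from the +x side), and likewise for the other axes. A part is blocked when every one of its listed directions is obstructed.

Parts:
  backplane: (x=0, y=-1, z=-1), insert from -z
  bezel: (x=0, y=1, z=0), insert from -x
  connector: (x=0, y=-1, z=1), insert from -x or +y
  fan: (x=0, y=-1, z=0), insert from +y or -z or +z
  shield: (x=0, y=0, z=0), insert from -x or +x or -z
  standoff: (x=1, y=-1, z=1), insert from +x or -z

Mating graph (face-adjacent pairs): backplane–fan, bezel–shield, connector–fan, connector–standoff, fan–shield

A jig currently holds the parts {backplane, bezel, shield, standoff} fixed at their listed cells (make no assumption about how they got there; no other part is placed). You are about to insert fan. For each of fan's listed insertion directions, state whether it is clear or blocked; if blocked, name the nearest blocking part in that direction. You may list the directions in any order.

+y: blocked by shield; +z: clear; -z: blocked by backplane

+y: nearest on ray is shield@(0, 0, 0) ⇒ blocked
-z: nearest on ray is backplane@(0, -1, -1) ⇒ blocked
+z: ray from fan(0, -1, 0) has no placed part ⇒ clear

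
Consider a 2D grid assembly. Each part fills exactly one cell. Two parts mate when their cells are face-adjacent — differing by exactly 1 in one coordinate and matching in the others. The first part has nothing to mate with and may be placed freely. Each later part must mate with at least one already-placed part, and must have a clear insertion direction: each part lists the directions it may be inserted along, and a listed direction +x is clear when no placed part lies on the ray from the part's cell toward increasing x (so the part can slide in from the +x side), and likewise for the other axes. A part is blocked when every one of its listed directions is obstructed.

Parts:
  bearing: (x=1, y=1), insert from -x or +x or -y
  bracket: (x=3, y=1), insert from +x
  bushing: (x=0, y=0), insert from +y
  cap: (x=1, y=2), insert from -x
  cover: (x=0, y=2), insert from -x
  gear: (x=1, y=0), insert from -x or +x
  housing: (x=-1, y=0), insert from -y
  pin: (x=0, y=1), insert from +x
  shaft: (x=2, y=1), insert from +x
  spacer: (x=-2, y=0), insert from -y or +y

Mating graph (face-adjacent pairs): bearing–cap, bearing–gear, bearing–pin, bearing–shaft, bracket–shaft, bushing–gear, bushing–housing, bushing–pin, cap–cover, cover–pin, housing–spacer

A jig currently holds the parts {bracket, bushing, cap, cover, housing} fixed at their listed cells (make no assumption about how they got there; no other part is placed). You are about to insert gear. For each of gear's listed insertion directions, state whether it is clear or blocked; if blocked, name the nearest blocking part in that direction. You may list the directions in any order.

+x: clear; -x: blocked by bushing

-x: nearest on ray is bushing@(0, 0) ⇒ blocked
+x: ray from gear(1, 0) has no placed part ⇒ clear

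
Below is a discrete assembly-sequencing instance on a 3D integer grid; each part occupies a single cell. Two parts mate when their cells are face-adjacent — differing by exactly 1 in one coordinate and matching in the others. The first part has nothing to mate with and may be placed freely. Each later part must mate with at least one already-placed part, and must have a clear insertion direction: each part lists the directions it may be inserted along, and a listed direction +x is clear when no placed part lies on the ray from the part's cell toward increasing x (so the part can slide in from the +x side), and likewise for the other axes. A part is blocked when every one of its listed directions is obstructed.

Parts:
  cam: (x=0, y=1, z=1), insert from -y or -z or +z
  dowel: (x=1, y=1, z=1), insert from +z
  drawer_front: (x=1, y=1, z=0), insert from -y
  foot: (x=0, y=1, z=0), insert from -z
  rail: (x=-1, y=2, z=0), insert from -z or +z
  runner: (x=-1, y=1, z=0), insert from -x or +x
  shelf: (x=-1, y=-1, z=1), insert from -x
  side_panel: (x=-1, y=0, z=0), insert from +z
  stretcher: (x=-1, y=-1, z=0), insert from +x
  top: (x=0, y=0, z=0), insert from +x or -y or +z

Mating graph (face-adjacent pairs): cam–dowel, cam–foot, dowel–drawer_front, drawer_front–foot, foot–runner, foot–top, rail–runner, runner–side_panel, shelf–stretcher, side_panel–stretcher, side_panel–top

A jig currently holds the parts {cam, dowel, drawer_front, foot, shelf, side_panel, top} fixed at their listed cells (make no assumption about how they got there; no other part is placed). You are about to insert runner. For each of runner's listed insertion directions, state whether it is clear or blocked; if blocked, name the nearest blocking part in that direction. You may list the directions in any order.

-x: ray from runner(-1, 1, 0) has no placed part ⇒ clear
+x: nearest on ray is foot@(0, 1, 0) ⇒ blocked

+x: blocked by foot; -x: clear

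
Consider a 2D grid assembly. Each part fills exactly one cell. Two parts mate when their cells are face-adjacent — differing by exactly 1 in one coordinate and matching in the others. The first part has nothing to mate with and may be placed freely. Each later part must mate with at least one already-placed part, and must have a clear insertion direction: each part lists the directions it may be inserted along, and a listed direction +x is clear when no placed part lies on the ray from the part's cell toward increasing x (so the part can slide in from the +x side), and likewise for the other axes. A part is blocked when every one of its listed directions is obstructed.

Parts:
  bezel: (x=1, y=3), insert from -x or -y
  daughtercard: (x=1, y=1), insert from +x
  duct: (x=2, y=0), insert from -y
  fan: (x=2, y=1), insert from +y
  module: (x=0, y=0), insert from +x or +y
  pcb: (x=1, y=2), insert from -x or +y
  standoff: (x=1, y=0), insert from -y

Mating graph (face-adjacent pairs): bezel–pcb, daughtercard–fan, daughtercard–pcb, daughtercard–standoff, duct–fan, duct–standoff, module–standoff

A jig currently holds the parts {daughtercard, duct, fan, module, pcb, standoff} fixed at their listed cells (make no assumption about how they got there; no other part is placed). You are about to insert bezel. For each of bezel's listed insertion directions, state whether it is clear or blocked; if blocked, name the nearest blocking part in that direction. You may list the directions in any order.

-x: ray from bezel(1, 3) has no placed part ⇒ clear
-y: nearest on ray is pcb@(1, 2) ⇒ blocked

-x: clear; -y: blocked by pcb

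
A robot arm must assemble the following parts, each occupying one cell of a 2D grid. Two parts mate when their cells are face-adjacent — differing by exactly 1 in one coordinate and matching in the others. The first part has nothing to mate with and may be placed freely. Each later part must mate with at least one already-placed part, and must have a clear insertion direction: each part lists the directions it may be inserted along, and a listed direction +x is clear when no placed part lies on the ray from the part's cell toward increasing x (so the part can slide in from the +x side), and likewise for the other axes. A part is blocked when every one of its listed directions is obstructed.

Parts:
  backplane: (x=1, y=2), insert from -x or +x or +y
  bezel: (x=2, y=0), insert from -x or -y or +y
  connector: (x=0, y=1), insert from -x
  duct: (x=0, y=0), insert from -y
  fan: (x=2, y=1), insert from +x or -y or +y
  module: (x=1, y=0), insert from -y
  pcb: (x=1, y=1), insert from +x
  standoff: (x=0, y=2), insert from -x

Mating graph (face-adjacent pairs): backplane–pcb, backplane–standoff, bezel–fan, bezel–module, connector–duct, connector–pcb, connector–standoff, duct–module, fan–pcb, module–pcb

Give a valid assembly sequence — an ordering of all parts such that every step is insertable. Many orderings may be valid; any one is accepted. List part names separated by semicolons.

1. module@(1, 0) [-y clear] — {module}
2. bezel@(2, 0) [-y clear] — {bezel, module}
3. pcb@(1, 1) [+x clear] — {bezel, module, pcb}
4. backplane@(1, 2) [-x clear] — {backplane, bezel, module, pcb}
5. fan@(2, 1) [+x clear] — {backplane, bezel, fan, module, pcb}
6. connector@(0, 1) [-x clear] — {backplane, bezel, connector, fan, module, pcb}
7. standoff@(0, 2) [-x clear] — {backplane, bezel, connector, fan, module, pcb, standoff}
8. duct@(0, 0) [-y clear] — {backplane, bezel, connector, duct, fan, module, pcb, standoff}

module; bezel; pcb; backplane; fan; connector; standoff; duct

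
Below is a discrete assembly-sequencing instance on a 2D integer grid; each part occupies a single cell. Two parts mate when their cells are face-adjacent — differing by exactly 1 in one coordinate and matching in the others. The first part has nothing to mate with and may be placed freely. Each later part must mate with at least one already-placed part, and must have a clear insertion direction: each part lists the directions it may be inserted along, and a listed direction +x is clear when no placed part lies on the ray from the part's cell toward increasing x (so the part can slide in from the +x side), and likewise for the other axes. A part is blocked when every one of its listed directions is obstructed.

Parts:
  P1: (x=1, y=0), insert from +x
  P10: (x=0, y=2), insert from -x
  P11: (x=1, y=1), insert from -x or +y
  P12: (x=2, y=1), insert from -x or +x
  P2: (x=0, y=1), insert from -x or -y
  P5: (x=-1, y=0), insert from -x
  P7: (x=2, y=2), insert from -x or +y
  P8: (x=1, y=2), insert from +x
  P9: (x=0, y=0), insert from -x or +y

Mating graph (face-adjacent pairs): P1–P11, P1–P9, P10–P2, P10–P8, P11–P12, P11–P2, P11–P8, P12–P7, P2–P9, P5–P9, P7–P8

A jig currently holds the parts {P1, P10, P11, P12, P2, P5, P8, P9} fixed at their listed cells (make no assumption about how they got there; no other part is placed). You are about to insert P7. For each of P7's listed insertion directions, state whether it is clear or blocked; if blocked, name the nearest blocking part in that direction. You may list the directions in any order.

-x: nearest on ray is P8@(1, 2) ⇒ blocked
+y: ray from P7(2, 2) has no placed part ⇒ clear

+y: clear; -x: blocked by P8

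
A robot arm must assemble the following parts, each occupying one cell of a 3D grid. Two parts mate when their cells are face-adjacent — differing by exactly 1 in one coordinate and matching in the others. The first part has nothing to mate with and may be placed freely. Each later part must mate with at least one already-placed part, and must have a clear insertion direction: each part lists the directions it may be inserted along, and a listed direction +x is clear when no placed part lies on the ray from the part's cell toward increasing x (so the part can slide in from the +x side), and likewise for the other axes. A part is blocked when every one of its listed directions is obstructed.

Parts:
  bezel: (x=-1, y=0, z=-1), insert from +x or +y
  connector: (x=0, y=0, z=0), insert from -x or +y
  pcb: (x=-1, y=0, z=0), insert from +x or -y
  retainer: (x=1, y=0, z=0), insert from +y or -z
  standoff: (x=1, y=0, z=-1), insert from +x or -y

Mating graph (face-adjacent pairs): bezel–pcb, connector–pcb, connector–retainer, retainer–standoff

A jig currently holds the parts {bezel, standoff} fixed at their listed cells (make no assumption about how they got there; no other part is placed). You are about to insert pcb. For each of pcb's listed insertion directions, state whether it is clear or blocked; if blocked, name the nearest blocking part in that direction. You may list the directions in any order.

+x: clear; -y: clear

+x: ray from pcb(-1, 0, 0) has no placed part ⇒ clear
-y: ray from pcb(-1, 0, 0) has no placed part ⇒ clear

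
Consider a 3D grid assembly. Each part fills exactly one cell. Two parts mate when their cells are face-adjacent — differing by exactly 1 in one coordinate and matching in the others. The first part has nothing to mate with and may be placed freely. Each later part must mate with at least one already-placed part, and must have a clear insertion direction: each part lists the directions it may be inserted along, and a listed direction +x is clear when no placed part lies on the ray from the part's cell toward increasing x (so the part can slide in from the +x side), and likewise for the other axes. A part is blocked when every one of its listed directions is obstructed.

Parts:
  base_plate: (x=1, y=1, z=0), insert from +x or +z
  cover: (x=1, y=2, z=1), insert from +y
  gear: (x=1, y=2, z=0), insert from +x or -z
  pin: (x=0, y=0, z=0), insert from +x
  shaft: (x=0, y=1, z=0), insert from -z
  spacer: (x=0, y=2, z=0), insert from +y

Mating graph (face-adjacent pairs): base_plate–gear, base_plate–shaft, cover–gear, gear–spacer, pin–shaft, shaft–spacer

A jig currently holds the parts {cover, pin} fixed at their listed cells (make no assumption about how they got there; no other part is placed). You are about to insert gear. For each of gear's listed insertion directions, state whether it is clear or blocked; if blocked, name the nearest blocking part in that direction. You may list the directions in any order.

+x: clear; -z: clear

+x: ray from gear(1, 2, 0) has no placed part ⇒ clear
-z: ray from gear(1, 2, 0) has no placed part ⇒ clear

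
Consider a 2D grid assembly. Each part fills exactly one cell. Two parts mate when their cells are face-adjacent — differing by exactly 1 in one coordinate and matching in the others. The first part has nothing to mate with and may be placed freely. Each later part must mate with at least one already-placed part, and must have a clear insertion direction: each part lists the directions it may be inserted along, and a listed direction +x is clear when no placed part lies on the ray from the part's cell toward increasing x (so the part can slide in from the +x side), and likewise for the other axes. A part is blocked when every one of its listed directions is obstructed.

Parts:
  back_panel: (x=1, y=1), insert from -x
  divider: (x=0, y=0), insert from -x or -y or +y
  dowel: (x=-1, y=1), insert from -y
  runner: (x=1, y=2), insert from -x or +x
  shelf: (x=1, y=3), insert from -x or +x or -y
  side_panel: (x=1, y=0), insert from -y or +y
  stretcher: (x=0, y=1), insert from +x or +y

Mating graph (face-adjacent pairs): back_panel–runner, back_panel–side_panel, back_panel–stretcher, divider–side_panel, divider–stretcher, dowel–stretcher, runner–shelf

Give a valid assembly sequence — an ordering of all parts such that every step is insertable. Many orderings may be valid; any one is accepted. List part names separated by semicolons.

back_panel; runner; shelf; side_panel; divider; stretcher; dowel

1. back_panel@(1, 1) [-x clear] — {back_panel}
2. runner@(1, 2) [-x clear] — {back_panel, runner}
3. shelf@(1, 3) [-x clear] — {back_panel, runner, shelf}
4. side_panel@(1, 0) [-y clear] — {back_panel, runner, shelf, side_panel}
5. divider@(0, 0) [-x clear] — {back_panel, divider, runner, shelf, side_panel}
6. stretcher@(0, 1) [+y clear] — {back_panel, divider, runner, shelf, side_panel, stretcher}
7. dowel@(-1, 1) [-y clear] — {back_panel, divider, dowel, runner, shelf, side_panel, stretcher}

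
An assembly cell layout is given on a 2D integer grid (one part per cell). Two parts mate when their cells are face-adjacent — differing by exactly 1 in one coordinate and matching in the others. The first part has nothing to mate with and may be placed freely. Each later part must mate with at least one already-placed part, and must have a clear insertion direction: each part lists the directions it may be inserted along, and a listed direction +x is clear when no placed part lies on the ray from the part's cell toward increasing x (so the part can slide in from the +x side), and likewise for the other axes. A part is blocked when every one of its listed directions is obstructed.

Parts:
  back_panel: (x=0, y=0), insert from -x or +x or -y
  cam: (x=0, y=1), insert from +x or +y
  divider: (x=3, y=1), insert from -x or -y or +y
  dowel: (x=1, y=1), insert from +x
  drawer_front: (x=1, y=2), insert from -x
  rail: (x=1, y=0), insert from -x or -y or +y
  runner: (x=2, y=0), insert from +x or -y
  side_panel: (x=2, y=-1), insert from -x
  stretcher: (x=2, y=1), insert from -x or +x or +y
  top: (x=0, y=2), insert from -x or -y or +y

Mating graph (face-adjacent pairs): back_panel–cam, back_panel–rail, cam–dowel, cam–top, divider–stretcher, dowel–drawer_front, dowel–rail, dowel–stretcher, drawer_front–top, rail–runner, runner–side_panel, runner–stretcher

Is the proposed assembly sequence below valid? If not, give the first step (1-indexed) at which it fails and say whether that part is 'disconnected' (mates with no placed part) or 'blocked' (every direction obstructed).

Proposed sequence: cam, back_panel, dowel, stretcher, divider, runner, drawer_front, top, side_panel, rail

Valid

1. cam@(0, 1) [+x clear] — {cam}
2. back_panel@(0, 0) [-x clear] — {back_panel, cam}
3. dowel@(1, 1) [+x clear] — {back_panel, cam, dowel}
4. stretcher@(2, 1) [+x clear] — {back_panel, cam, dowel, stretcher}
5. divider@(3, 1) [-y clear] — {back_panel, cam, divider, dowel, stretcher}
6. runner@(2, 0) [+x clear] — {back_panel, cam, divider, dowel, runner, stretcher}
7. drawer_front@(1, 2) [-x clear] — {back_panel, cam, divider, dowel, drawer_front, runner, stretcher}
8. top@(0, 2) [-x clear] — {back_panel, cam, divider, dowel, drawer_front, runner, stretcher, top}
9. side_panel@(2, -1) [-x clear] — {back_panel, cam, divider, dowel, drawer_front, runner, side_panel, stretcher, top}
10. rail@(1, 0) [-y clear] — {back_panel, cam, divider, dowel, drawer_front, rail, runner, side_panel, stretcher, top}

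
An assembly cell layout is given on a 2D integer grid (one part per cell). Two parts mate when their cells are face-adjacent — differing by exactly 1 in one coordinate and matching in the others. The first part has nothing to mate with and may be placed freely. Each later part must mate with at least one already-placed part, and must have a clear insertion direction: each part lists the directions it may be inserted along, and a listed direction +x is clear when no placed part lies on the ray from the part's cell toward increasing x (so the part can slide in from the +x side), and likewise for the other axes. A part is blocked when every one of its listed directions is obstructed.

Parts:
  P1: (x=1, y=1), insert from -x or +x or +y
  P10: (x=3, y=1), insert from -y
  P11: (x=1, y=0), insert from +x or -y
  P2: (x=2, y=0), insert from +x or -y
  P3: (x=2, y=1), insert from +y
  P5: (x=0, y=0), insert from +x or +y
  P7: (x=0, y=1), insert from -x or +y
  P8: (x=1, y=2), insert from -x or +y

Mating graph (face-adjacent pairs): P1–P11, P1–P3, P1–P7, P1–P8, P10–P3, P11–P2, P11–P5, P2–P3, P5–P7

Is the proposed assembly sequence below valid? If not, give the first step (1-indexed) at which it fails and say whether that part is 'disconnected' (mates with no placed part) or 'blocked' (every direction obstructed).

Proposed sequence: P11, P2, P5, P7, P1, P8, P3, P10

Valid

1. P11@(1, 0) [+x clear] — {P11}
2. P2@(2, 0) [+x clear] — {P11, P2}
3. P5@(0, 0) [+y clear] — {P11, P2, P5}
4. P7@(0, 1) [-x clear] — {P11, P2, P5, P7}
5. P1@(1, 1) [+x clear] — {P1, P11, P2, P5, P7}
6. P8@(1, 2) [-x clear] — {P1, P11, P2, P5, P7, P8}
7. P3@(2, 1) [+y clear] — {P1, P11, P2, P3, P5, P7, P8}
8. P10@(3, 1) [-y clear] — {P1, P10, P11, P2, P3, P5, P7, P8}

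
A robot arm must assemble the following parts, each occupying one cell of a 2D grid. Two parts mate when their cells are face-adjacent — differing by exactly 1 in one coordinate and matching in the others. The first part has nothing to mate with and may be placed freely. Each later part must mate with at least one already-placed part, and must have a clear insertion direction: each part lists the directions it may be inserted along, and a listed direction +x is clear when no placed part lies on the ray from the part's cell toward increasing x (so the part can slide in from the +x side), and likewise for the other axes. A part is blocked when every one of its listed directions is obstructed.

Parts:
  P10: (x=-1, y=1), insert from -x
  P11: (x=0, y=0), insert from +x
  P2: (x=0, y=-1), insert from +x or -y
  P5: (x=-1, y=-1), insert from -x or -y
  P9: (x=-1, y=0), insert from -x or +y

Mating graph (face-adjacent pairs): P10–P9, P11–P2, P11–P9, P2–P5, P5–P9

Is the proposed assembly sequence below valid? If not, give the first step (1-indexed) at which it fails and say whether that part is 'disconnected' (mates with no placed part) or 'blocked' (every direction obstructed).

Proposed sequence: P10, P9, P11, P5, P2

Valid

1. P10@(-1, 1) [-x clear] — {P10}
2. P9@(-1, 0) [-x clear] — {P10, P9}
3. P11@(0, 0) [+x clear] — {P10, P11, P9}
4. P5@(-1, -1) [-x clear] — {P10, P11, P5, P9}
5. P2@(0, -1) [+x clear] — {P10, P11, P2, P5, P9}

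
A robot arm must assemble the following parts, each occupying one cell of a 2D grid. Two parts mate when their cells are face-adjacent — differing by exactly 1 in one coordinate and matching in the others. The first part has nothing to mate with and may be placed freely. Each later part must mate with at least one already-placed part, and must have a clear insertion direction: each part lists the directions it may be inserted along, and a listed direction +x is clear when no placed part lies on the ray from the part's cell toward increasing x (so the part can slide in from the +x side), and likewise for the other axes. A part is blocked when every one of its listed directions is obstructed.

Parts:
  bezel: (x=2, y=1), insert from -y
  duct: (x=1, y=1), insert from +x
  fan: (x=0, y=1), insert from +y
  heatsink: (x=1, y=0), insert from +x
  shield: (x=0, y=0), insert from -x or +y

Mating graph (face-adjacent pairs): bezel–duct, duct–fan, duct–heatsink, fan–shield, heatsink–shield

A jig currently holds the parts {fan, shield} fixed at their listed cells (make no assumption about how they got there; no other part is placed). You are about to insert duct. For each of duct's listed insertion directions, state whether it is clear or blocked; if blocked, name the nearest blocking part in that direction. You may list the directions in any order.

+x: ray from duct(1, 1) has no placed part ⇒ clear

+x: clear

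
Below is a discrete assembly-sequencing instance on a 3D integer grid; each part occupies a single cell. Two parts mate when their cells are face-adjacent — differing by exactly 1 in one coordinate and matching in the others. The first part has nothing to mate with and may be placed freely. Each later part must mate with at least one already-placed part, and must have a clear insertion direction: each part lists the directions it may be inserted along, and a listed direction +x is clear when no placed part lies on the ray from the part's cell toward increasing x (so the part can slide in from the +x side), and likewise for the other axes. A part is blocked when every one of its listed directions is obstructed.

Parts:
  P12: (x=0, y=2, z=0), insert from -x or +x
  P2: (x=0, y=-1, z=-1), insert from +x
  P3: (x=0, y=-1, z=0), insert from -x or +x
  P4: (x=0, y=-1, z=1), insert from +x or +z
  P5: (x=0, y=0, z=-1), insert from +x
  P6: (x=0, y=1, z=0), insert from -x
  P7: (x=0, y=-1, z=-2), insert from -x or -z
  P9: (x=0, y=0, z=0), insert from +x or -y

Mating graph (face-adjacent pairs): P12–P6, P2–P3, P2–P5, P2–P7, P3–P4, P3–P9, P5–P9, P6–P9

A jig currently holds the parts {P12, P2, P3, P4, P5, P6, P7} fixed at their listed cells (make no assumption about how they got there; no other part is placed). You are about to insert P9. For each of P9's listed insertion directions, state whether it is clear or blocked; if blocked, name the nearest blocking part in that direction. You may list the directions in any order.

+x: ray from P9(0, 0, 0) has no placed part ⇒ clear
-y: nearest on ray is P3@(0, -1, 0) ⇒ blocked

+x: clear; -y: blocked by P3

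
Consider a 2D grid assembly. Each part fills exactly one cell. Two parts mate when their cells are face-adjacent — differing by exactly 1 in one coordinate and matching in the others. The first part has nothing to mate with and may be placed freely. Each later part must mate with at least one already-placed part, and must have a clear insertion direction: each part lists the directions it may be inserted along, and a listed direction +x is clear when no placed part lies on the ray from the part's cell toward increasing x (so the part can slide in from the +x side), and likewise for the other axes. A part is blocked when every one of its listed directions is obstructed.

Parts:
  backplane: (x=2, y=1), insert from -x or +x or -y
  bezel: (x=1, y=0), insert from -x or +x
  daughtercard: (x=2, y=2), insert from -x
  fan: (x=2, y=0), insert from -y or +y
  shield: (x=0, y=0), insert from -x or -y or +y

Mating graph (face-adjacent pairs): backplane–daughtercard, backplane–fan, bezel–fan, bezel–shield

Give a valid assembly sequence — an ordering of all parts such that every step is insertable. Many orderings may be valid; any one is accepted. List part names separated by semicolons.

shield; bezel; fan; backplane; daughtercard

1. shield@(0, 0) [-x clear] — {shield}
2. bezel@(1, 0) [+x clear] — {bezel, shield}
3. fan@(2, 0) [-y clear] — {bezel, fan, shield}
4. backplane@(2, 1) [-x clear] — {backplane, bezel, fan, shield}
5. daughtercard@(2, 2) [-x clear] — {backplane, bezel, daughtercard, fan, shield}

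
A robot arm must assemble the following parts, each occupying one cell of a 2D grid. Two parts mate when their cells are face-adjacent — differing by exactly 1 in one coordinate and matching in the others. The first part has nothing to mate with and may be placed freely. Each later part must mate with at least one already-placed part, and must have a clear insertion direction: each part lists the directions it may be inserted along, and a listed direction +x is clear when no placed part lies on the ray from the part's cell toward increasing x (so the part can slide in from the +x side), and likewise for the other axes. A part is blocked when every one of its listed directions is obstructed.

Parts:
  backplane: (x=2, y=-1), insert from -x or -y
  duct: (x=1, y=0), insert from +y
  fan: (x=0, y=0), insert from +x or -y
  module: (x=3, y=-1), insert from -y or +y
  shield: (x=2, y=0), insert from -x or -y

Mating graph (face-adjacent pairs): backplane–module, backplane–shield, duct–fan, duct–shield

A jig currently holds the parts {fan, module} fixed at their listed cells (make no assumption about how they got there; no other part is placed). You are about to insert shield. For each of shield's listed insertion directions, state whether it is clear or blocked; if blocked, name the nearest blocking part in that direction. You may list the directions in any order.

-x: nearest on ray is fan@(0, 0) ⇒ blocked
-y: ray from shield(2, 0) has no placed part ⇒ clear

-x: blocked by fan; -y: clear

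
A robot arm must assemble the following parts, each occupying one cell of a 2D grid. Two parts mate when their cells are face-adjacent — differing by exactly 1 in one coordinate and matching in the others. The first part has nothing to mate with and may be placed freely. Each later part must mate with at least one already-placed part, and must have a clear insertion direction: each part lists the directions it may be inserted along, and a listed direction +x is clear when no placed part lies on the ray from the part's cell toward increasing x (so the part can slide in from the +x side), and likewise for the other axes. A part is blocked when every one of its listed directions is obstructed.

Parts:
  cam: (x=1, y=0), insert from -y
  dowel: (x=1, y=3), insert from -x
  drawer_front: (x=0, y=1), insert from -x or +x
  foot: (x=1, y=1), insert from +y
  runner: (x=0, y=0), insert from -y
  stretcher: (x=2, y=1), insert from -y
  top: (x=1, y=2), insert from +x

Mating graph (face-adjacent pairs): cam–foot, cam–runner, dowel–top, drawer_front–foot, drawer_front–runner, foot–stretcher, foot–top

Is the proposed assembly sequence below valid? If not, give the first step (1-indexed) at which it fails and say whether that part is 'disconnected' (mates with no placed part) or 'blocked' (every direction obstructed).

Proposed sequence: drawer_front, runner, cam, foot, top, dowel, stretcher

Valid

1. drawer_front@(0, 1) [-x clear] — {drawer_front}
2. runner@(0, 0) [-y clear] — {drawer_front, runner}
3. cam@(1, 0) [-y clear] — {cam, drawer_front, runner}
4. foot@(1, 1) [+y clear] — {cam, drawer_front, foot, runner}
5. top@(1, 2) [+x clear] — {cam, drawer_front, foot, runner, top}
6. dowel@(1, 3) [-x clear] — {cam, dowel, drawer_front, foot, runner, top}
7. stretcher@(2, 1) [-y clear] — {cam, dowel, drawer_front, foot, runner, stretcher, top}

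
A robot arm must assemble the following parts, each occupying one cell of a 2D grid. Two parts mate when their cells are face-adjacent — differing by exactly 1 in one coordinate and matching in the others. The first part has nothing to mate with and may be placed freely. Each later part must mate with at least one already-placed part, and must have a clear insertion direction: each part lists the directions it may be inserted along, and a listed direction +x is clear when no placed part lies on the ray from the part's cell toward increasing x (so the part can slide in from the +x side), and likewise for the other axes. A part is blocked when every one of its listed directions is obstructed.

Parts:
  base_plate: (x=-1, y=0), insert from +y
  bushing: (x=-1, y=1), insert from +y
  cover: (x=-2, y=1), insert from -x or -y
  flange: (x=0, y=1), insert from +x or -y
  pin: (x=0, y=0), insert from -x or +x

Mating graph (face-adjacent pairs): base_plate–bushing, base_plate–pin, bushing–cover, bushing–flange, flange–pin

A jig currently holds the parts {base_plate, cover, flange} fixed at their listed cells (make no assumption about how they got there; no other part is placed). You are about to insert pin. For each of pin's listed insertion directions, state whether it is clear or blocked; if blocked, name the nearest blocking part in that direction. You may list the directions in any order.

+x: clear; -x: blocked by base_plate

-x: nearest on ray is base_plate@(-1, 0) ⇒ blocked
+x: ray from pin(0, 0) has no placed part ⇒ clear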